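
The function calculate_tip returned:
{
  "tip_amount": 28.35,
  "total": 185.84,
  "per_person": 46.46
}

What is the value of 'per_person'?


46.46


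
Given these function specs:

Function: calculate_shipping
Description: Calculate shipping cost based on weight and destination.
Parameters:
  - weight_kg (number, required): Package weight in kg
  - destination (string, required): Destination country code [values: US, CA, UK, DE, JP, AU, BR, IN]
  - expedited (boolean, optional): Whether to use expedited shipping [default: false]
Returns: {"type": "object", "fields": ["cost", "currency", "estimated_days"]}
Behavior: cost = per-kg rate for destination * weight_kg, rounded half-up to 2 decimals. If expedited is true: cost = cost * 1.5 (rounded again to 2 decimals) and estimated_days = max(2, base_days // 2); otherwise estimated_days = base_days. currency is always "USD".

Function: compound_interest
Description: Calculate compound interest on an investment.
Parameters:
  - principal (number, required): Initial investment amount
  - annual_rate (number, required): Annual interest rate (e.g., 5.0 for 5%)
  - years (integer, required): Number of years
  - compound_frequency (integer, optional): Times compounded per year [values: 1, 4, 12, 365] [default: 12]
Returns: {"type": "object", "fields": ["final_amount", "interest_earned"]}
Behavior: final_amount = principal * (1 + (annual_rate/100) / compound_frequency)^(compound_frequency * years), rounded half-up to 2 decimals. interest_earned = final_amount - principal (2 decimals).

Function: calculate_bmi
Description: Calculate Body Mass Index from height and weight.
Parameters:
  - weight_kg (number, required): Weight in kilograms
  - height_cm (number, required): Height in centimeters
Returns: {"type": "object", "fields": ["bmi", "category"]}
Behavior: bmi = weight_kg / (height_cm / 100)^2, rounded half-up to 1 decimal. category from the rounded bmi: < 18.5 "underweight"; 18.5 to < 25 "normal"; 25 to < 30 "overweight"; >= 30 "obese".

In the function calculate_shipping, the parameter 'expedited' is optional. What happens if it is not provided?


The calculate_shipping spec declares:
  - expedited (boolean, optional): Whether to use expedited shipping [default: false]
It defaults to false


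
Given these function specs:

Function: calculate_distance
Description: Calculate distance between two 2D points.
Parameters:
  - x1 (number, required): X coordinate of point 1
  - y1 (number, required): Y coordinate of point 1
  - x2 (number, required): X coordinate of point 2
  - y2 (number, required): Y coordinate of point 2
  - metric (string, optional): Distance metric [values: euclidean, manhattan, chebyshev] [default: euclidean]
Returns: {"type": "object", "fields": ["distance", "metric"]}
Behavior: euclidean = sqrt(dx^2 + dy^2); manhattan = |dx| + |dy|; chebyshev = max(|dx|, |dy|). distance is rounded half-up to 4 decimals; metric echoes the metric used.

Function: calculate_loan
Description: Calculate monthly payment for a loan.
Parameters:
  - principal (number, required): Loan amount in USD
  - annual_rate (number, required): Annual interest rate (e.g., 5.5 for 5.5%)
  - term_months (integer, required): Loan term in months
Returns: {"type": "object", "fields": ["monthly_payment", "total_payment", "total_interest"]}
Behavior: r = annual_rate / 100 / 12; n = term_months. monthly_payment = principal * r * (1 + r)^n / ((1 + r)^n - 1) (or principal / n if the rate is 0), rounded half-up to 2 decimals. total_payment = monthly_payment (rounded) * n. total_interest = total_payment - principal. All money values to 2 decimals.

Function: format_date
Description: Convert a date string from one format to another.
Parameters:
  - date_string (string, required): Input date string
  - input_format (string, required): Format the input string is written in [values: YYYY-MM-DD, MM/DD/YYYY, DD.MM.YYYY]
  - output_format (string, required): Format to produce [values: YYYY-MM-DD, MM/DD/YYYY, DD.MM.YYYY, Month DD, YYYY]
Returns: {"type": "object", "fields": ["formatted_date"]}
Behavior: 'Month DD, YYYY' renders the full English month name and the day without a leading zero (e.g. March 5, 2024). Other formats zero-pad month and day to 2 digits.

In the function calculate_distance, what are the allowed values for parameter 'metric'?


The calculate_distance spec declares:
  - metric (string, optional): Distance metric [values: euclidean, manhattan, chebyshev] [default: euclidean]
Allowed values:
euclidean, manhattan, chebyshev


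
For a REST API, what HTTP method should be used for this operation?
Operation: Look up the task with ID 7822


GET = read, POST = create, PUT = update/replace, DELETE = remove
This operation is a read.
GET


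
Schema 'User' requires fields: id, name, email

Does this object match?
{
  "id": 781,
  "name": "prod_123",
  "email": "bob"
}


Checking required fields... All present.
Valid - all required fields present


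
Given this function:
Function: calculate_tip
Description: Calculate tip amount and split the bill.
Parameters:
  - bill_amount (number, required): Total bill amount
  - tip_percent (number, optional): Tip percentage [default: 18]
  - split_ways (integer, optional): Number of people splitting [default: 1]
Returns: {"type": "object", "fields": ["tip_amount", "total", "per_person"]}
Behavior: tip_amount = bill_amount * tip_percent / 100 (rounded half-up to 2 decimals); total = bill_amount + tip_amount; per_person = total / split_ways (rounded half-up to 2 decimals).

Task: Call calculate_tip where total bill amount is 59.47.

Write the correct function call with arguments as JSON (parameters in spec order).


Mapping each described value to its parameter name:
  'Total bill amount' -> bill_amount = 59.47
calculate_tip({"bill_amount": 59.47})


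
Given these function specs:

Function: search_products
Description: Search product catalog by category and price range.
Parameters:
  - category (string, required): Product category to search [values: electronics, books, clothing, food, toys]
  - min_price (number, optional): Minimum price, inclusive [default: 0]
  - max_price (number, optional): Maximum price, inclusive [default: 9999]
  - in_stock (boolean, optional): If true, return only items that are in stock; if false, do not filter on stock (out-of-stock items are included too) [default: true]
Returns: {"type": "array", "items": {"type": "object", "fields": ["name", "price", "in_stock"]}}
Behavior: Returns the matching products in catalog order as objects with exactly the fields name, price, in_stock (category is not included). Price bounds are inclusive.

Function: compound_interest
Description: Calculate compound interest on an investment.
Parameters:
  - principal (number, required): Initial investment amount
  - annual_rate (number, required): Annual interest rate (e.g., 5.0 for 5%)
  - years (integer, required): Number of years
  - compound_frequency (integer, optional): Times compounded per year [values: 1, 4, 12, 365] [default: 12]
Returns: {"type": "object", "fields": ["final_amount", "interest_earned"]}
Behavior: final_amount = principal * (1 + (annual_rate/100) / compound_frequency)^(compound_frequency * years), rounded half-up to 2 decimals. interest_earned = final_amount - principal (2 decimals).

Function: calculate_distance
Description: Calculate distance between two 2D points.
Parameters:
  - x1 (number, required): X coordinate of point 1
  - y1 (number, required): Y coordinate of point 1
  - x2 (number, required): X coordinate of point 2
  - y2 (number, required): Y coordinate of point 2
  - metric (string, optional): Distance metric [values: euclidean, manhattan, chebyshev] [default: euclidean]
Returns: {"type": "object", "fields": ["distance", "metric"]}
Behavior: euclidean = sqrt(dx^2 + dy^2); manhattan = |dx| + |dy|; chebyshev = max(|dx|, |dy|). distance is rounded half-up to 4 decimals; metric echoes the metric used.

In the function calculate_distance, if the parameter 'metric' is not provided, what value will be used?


The calculate_distance spec declares:
  - metric (string, optional): Distance metric [values: euclidean, manhattan, chebyshev] [default: euclidean]
Default:
euclidean


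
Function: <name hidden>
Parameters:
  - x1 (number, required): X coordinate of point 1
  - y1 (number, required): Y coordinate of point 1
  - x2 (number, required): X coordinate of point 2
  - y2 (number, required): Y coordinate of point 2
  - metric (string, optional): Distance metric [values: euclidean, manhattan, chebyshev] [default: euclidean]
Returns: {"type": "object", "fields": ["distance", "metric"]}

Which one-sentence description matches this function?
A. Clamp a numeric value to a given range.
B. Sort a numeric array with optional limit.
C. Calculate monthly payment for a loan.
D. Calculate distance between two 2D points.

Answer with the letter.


Parameters x1, y1, x2, y2, metric and return ["distance", "metric"] fit: Calculate distance between two 2D points.
D


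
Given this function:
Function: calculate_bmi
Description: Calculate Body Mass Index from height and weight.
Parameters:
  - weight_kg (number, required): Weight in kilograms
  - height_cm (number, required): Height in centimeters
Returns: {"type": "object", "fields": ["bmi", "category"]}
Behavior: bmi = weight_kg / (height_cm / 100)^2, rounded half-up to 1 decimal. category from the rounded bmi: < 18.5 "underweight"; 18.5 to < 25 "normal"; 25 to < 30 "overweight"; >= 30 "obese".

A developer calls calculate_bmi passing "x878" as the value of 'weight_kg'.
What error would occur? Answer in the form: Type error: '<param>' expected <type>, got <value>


Spec: 'weight_kg' is declared as number; "x878" is a string.
Type error: 'weight_kg' expected number, got "x878"


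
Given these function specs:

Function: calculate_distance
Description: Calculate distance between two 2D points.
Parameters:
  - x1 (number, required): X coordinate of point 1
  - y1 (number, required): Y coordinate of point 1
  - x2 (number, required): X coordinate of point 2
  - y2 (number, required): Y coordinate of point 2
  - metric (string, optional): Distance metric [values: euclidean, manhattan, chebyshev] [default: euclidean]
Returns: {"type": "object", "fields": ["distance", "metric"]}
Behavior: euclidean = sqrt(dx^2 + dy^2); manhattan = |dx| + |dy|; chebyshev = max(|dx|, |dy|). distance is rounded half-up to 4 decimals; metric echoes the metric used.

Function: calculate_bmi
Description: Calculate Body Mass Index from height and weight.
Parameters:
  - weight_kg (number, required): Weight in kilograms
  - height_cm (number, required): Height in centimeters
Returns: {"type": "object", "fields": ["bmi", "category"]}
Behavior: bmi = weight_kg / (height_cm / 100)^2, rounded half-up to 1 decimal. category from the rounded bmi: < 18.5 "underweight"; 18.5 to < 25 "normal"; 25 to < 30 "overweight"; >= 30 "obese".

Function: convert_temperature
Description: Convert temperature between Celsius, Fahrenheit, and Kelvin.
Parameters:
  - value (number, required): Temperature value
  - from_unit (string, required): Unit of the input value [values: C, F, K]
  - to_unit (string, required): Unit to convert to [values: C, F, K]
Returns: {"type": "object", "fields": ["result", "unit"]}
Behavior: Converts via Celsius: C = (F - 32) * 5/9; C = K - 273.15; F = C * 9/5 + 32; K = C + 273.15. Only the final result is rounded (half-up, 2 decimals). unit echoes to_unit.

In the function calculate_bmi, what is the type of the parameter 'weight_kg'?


The calculate_bmi spec declares:
  - weight_kg (number, required): Weight in kilograms
Type:
number


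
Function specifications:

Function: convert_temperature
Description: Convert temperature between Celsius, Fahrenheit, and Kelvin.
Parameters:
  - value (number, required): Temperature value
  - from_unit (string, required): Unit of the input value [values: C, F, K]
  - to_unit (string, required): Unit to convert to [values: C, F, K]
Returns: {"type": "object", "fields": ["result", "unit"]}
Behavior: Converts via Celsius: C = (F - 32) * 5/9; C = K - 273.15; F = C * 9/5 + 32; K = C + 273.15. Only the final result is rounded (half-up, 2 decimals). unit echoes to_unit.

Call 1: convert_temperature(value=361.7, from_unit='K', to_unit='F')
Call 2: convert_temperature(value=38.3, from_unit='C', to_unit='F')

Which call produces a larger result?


Call 1:
  To C: 361.7 - 273.15 = 88.55
  To F: 88.55 * 9/5 + 32 = 191.39
  Round to 2 decimals: 191.39
  -> 191.39 F
Call 2:
  Input already in C: 38.3
  To F: 38.3 * 9/5 + 32 = 100.94
  Round to 2 decimals: 100.94
  -> 100.94 F
Call 1 (191.39 F)


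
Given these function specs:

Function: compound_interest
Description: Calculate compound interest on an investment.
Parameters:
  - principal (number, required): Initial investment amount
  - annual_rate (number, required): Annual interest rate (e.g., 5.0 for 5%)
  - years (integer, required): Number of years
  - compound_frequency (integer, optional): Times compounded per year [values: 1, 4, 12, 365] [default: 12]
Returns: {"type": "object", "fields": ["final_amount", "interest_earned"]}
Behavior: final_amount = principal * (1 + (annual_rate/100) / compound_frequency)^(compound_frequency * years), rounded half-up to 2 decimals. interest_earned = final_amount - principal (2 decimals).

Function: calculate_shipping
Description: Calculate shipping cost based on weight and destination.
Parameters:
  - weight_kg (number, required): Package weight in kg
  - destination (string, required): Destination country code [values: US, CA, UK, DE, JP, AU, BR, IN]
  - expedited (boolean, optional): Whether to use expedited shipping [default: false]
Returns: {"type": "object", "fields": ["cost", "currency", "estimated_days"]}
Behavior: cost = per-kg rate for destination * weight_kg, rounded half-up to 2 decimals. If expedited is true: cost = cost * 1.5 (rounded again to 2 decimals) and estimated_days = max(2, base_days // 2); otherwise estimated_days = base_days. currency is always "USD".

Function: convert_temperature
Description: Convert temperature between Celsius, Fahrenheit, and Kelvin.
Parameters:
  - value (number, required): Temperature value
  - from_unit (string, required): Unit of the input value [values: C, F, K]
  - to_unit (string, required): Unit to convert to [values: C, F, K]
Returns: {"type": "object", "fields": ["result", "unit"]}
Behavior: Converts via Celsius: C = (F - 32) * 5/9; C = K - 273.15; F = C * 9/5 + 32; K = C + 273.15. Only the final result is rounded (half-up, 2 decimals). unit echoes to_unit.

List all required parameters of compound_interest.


Parameters of compound_interest and their required/optional flag:
  principal: required
  annual_rate: required
  years: required
  compound_frequency: optional
annual_rate, principal, years


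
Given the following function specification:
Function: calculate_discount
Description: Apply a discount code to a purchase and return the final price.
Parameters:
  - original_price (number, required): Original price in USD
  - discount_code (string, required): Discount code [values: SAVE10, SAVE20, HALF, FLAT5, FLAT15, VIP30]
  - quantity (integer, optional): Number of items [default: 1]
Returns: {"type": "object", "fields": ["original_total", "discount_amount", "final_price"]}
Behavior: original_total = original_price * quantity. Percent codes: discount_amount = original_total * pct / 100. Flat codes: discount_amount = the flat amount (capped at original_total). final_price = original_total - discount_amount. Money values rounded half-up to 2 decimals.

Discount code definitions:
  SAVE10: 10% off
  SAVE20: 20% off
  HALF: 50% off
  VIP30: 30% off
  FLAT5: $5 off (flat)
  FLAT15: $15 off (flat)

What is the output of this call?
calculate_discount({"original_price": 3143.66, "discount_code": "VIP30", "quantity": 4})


original_total = 3143.66 * 4 = 12574.64
VIP30 = 30% off: discount_amount = 12574.64 * 30/100 = 3772.392 -> 3772.39
final_price = 12574.64 - 3772.39 = 8802.25
Output:
{"original_total": 12574.64, "discount_amount": 3772.39, "final_price": 8802.25}


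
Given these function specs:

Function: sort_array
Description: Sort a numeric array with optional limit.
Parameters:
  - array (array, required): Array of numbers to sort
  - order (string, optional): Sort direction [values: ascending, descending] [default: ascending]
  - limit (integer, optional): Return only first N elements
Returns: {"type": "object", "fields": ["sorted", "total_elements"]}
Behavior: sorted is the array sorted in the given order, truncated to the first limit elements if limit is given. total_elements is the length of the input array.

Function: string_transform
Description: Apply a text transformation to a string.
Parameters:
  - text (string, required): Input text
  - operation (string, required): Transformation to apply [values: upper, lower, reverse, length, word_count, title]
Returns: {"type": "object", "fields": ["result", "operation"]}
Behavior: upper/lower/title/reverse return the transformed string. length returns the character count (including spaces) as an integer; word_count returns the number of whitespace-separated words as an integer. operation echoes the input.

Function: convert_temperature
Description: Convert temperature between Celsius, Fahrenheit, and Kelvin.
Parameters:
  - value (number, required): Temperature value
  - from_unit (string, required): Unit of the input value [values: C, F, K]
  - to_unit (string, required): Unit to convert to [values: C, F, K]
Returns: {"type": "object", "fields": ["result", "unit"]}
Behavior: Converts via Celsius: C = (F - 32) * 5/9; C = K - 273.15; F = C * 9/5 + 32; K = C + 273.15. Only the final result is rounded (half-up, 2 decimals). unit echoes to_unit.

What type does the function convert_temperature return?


The convert_temperature spec declares Returns: {"type": "object", "fields": ["result", "unit"]}
Type:
object


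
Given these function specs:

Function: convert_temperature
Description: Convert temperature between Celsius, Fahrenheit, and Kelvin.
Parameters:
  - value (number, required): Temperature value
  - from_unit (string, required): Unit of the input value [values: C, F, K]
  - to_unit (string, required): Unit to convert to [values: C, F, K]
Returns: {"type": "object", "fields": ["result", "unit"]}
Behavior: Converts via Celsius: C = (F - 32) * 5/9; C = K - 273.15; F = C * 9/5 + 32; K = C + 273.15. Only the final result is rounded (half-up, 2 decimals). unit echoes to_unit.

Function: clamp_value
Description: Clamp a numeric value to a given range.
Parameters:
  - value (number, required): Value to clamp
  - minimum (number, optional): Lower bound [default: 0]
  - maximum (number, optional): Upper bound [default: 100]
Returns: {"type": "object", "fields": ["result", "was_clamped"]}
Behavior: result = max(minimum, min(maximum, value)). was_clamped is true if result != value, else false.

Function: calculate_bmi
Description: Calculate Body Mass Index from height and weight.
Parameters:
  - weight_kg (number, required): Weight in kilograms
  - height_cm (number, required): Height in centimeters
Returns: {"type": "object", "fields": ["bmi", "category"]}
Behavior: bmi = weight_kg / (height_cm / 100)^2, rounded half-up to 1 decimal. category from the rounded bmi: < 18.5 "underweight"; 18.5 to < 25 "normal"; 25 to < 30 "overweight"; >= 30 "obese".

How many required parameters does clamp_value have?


Parameters of clamp_value: value (required), minimum (optional), maximum (optional)
Required count:
1


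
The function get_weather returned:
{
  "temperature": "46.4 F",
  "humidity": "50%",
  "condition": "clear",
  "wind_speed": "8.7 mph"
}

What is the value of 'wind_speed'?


8.7 mph


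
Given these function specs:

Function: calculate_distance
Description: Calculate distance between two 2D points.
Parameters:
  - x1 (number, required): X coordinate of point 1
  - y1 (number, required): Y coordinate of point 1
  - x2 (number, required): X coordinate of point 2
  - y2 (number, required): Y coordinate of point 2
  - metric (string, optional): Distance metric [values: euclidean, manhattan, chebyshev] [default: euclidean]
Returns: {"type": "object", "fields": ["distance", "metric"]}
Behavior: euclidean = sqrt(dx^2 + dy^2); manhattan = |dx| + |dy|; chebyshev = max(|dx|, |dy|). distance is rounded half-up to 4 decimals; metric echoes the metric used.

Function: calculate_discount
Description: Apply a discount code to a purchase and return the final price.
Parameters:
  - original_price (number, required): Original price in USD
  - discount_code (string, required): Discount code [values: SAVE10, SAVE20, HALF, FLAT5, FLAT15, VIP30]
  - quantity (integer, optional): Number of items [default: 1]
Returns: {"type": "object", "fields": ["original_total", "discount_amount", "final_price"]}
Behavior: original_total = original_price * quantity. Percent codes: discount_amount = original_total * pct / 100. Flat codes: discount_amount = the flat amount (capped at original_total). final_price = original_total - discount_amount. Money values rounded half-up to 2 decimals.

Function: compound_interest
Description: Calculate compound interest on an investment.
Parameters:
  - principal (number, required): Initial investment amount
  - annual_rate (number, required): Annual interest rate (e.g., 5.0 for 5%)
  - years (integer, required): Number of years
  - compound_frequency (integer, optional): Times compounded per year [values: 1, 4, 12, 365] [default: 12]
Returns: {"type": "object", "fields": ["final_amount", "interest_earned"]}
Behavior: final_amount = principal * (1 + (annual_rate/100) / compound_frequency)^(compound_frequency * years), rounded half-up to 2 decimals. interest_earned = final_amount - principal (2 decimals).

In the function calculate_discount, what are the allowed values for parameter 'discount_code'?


The calculate_discount spec declares:
  - discount_code (string, required): Discount code [values: SAVE10, SAVE20, HALF, FLAT5, FLAT15, VIP30]
Allowed values:
SAVE10, SAVE20, HALF, FLAT5, FLAT15, VIP30


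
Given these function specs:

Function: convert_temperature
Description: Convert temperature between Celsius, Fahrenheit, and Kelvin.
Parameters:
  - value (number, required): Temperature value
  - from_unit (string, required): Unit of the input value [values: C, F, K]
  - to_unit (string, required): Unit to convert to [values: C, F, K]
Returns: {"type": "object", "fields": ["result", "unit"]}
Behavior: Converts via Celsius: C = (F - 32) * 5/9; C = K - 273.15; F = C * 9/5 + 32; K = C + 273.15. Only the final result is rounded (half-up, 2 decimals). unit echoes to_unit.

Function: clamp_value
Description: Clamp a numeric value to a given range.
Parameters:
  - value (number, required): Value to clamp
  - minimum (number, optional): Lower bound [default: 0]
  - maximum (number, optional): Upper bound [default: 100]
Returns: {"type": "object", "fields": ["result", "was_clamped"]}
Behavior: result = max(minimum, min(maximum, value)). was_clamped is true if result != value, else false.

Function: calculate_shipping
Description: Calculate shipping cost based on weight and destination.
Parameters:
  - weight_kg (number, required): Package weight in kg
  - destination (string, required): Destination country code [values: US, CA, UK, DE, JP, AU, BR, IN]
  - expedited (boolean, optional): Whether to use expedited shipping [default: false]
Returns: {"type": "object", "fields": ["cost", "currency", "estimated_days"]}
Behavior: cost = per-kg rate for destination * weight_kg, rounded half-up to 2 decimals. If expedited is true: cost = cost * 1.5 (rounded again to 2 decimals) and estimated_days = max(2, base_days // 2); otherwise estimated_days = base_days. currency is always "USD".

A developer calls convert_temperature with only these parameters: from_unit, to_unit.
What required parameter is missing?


Required parameters: value, from_unit, to_unit
Provided: from_unit, to_unit
Missing: value
value


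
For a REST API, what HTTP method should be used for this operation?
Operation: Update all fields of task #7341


GET = read, POST = create, PUT = update/replace, DELETE = remove
This operation is an update/replace.
PUT


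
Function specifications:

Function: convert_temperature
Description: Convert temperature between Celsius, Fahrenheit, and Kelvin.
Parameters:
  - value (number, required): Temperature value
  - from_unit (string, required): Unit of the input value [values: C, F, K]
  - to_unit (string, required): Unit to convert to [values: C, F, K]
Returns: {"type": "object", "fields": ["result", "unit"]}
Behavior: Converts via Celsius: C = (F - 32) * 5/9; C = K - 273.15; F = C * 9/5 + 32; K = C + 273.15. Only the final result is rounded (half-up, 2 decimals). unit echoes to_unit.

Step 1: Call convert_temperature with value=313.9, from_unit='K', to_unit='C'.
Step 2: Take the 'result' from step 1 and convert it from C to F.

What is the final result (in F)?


Step 1: convert_temperature(value=313.9, from_unit=K, to_unit=C)
  To C: 313.9 - 273.15 = 40.75
  Target is C: 40.75
  Round to 2 decimals: 40.75
  -> result = 40.75 C
Step 2: convert_temperature(value=40.75, from_unit=C, to_unit=F)
  Input already in C: 40.75
  To F: 40.75 * 9/5 + 32 = 105.35
  Round to 2 decimals: 105.35
  -> result = 105.35 F
105.35 F


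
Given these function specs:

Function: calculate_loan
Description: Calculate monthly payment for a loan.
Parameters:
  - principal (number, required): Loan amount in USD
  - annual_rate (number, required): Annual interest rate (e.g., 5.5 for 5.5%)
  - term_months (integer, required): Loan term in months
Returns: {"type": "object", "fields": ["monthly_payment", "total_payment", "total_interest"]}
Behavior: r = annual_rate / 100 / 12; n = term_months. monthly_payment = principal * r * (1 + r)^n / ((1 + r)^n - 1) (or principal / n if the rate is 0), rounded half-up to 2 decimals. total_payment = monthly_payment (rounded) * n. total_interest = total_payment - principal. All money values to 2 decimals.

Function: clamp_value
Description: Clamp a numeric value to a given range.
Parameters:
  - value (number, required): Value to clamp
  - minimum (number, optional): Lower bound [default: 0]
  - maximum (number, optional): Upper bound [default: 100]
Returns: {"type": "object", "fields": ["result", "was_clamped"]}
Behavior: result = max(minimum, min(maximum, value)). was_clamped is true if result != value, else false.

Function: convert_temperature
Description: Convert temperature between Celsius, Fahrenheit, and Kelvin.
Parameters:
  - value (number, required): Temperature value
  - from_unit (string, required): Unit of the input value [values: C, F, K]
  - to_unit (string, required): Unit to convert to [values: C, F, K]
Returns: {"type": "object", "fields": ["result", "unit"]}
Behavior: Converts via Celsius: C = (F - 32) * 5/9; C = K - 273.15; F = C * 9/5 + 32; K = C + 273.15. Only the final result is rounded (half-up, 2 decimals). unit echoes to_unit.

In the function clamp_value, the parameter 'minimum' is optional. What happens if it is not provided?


The clamp_value spec declares:
  - minimum (number, optional): Lower bound [default: 0]
It defaults to 0


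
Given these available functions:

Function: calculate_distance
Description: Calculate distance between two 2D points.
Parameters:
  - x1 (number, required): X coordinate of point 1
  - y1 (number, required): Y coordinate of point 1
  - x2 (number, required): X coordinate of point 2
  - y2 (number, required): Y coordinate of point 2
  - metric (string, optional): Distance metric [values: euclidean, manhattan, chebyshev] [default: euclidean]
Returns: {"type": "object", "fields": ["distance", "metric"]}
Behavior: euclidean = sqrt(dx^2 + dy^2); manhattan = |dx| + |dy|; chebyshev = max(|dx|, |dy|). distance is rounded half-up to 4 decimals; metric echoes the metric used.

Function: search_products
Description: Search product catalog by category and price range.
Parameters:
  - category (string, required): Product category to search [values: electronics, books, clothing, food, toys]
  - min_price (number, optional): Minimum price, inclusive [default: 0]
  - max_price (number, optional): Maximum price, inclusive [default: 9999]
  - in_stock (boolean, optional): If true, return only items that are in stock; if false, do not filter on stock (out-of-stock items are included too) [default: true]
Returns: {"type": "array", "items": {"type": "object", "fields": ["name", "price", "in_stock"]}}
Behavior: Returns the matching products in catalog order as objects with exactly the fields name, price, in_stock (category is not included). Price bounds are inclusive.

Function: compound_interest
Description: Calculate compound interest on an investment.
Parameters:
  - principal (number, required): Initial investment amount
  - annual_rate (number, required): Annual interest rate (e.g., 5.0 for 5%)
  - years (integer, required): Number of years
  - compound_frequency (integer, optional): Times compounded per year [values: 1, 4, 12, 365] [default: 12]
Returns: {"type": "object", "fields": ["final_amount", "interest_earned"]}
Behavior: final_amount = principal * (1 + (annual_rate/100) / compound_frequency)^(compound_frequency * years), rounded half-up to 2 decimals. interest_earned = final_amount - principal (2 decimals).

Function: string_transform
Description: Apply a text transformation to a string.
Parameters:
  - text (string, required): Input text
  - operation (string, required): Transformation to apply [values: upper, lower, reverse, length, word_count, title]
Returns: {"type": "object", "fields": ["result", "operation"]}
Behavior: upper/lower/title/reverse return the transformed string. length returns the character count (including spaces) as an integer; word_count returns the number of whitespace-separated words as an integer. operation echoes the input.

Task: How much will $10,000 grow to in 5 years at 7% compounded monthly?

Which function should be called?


The task needs a function whose description is: Calculate compound interest on an investment.
compound_interest


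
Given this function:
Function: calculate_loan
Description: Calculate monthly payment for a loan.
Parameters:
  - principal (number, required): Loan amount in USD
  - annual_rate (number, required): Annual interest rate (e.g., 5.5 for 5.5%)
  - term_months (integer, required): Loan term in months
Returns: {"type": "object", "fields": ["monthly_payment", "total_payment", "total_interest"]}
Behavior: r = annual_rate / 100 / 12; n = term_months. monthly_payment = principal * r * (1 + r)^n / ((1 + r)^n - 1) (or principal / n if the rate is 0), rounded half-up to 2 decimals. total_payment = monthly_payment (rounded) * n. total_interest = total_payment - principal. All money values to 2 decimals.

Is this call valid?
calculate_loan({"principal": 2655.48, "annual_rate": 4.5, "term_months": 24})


Checking all required parameters present and types match... All valid.
Valid


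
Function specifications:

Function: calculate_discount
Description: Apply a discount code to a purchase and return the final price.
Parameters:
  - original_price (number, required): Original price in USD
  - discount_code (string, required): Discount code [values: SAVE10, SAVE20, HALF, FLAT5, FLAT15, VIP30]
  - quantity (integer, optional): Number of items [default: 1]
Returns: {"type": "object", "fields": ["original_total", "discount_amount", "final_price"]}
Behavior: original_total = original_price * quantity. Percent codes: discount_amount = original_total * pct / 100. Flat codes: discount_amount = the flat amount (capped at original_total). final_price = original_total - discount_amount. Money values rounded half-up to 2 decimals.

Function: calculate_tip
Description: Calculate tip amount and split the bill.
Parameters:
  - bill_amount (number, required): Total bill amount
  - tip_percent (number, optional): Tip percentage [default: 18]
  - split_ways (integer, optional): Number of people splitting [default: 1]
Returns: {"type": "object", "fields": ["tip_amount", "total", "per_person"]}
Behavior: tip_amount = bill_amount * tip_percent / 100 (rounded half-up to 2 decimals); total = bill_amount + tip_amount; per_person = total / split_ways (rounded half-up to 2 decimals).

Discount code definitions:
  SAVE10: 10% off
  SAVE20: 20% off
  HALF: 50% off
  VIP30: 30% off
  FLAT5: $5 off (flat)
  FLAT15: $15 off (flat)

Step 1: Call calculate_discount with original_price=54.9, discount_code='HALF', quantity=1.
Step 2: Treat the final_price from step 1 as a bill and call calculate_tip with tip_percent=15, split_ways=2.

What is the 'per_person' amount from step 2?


Step 1: calculate_discount(original_price=54.9, discount_code=HALF, quantity=1)
  original_total = 54.9 * 1 = 54.90
  HALF = 50% off: discount_amount = 54.90 * 50/100 = 27.45 -> 27.45
  final_price = 54.90 - 27.45 = 27.45
  -> final_price = 27.45
Step 2: calculate_tip(bill_amount=27.45, tip_percent=15, split_ways=2)
  tip_amount = 27.45 * 15/100 = 4.1175 -> 4.12
  total = 27.45 + 4.12 = 31.57
  per_person = 31.57 / 2 = 15.785 -> 15.79
  -> per_person = 15.79
$15.79


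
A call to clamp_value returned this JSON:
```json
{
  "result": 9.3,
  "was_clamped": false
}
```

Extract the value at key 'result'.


9.3


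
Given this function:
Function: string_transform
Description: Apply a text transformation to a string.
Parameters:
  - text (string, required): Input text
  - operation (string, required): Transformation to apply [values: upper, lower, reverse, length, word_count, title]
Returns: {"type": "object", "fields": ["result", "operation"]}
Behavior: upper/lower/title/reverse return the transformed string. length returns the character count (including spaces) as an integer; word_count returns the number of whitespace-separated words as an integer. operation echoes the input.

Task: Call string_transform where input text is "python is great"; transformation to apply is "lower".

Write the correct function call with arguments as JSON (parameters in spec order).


Mapping each described value to its parameter name:
  'Input text' -> text = "python is great"
  'Transformation to apply' -> operation = "lower"
string_transform({"text": "python is great", "operation": "lower"})


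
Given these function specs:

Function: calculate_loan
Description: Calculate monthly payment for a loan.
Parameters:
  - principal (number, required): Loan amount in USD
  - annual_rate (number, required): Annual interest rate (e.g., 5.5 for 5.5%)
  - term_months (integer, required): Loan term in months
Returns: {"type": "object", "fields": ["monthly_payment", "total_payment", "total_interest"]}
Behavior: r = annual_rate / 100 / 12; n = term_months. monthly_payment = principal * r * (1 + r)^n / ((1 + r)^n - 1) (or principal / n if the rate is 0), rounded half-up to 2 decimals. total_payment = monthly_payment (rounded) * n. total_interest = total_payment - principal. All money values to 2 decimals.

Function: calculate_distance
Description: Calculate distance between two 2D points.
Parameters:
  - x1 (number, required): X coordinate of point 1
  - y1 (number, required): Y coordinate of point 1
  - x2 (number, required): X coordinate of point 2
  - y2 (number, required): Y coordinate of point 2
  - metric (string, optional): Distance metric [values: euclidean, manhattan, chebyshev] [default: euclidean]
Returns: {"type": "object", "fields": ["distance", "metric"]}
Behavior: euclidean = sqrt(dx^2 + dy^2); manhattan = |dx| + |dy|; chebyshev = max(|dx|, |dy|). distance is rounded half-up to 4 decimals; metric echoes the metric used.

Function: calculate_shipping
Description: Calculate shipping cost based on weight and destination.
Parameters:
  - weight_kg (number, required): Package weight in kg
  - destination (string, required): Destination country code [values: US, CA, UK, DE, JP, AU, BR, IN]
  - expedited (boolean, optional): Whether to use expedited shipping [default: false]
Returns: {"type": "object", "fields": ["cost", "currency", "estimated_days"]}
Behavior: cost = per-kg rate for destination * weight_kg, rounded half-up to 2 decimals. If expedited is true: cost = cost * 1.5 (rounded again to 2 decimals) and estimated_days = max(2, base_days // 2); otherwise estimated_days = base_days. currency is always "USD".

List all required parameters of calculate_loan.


Parameters of calculate_loan and their required/optional flag:
  principal: required
  annual_rate: required
  term_months: required
annual_rate, principal, term_months


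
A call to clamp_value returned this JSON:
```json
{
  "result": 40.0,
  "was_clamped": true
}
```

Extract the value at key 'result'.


40.0


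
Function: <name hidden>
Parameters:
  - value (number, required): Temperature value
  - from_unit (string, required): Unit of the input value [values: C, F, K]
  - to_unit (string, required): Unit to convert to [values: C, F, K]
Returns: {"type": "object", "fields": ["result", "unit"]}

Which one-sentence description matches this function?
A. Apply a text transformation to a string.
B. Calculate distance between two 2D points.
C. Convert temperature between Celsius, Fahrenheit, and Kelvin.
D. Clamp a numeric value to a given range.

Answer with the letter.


Parameters value, from_unit, to_unit and return ["result", "unit"] fit: Convert temperature between Celsius, Fahrenheit, and Kelvin.
C


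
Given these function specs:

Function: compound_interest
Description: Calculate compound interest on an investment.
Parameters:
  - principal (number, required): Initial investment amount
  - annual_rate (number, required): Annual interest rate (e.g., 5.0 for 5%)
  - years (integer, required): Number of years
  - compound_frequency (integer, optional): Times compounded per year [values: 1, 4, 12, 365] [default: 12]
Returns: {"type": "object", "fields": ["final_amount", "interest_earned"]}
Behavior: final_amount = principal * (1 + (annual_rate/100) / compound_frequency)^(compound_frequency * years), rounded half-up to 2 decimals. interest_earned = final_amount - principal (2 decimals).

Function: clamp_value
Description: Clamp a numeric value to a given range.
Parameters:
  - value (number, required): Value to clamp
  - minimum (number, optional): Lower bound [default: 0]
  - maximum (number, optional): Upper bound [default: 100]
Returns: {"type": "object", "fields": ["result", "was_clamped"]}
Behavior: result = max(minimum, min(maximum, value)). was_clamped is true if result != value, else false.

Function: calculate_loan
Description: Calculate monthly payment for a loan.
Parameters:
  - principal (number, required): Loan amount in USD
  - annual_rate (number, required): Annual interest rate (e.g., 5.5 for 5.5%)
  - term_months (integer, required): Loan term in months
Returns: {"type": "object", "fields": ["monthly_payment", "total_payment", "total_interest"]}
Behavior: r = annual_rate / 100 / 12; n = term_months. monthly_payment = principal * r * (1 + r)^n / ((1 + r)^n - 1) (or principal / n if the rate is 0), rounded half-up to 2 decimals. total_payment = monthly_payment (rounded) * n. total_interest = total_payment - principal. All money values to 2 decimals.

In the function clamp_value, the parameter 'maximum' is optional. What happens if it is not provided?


The clamp_value spec declares:
  - maximum (number, optional): Upper bound [default: 100]
It defaults to 100


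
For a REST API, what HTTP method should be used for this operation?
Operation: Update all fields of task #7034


GET = read, POST = create, PUT = update/replace, DELETE = remove
This operation is an update/replace.
PUT


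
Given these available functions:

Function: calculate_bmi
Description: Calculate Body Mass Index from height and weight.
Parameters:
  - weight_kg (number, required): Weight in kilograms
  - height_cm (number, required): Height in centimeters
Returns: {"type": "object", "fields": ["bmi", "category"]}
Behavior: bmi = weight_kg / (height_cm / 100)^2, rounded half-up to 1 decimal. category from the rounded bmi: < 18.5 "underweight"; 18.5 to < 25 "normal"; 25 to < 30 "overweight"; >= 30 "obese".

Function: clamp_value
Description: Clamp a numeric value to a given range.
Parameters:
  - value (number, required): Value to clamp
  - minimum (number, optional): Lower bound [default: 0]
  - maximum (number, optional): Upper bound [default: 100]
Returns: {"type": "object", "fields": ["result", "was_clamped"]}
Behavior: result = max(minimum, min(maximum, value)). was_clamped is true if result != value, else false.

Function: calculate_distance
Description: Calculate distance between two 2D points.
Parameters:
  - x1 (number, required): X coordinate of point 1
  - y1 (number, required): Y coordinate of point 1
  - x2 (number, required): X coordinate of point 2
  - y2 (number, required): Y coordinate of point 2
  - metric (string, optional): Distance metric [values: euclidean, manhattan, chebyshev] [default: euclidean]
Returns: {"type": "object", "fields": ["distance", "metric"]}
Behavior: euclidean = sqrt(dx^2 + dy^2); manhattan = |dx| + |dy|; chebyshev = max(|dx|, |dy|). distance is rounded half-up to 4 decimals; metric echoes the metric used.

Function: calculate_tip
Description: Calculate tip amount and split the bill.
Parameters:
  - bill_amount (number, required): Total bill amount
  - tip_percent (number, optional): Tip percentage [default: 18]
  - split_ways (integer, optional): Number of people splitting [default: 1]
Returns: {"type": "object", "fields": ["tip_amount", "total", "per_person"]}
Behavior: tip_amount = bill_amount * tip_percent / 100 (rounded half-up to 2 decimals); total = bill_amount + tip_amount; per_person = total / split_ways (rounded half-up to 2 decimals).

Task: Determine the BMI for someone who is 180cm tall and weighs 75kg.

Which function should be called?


The task needs a function whose description is: Calculate Body Mass Index from height and weight.
calculate_bmi
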